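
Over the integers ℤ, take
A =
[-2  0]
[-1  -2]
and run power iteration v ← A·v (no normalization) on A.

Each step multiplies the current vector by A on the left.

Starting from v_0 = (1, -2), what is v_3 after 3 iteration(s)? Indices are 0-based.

v_0 = (1, -2).
v_1 = A·v_0 = (-2, 3).
v_2 = A·v_1 = (4, -4).
v_3 = A·v_2 = (-8, 4).

v_3 = (-8, 4)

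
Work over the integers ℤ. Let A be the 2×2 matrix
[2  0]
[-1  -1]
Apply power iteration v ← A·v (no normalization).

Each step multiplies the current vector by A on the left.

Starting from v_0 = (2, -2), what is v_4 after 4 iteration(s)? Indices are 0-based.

v_4 = (32, -12)

v_0 = (2, -2).
v_1 = A·v_0 = (4, 0).
v_2 = A·v_1 = (8, -4).
v_3 = A·v_2 = (16, -4).
v_4 = A·v_3 = (32, -12).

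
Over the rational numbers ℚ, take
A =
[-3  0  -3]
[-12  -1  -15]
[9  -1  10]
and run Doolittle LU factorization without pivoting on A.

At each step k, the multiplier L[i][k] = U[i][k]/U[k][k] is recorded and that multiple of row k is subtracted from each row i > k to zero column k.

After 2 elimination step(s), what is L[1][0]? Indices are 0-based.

Step 1: pivot at (0,0) is -3.
  row1 ← row1 − (4)·row0  ⇒  L[1][0]=4, U row1=(0, -1, -3)
  row2 ← row2 − (-3)·row0  ⇒  L[2][0]=-3, U row2=(0, -1, 1)
Step 2: pivot at (1,1) is -1.
  row2 ← row2 − (1)·row1  ⇒  L[2][1]=1, U row2=(0, 0, 4)

L[1][0] = 4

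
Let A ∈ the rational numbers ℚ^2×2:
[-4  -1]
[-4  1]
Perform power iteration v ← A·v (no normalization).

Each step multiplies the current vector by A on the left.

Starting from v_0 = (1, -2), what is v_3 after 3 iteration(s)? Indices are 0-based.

v_3 = (-58, -54)

v_0 = (1, -2).
v_1 = A·v_0 = (-2, -6).
v_2 = A·v_1 = (14, 2).
v_3 = A·v_2 = (-58, -54).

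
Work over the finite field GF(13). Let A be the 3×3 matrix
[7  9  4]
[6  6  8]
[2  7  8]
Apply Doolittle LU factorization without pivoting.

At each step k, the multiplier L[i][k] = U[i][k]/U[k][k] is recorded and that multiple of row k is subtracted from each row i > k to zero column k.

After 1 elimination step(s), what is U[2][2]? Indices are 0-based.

Step 1: pivot at (0,0) is 7.
  row1 ← row1 − (12)·row0  ⇒  L[1][0]=12, U row1=(0, 2, 12)
  row2 ← row2 − (4)·row0  ⇒  L[2][0]=4, U row2=(0, 10, 5)

U[2][2] = 5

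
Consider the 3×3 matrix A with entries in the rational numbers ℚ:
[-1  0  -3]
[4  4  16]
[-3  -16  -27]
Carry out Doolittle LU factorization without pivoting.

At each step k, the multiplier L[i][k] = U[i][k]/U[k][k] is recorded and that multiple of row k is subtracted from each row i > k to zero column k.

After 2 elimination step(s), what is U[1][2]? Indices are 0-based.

Step 1: pivot at (0,0) is -1.
  row1 ← row1 − (-4)·row0  ⇒  L[1][0]=-4, U row1=(0, 4, 4)
  row2 ← row2 − (3)·row0  ⇒  L[2][0]=3, U row2=(0, -16, -18)
Step 2: pivot at (1,1) is 4.
  row2 ← row2 − (-4)·row1  ⇒  L[2][1]=-4, U row2=(0, 0, -2)

U[1][2] = 4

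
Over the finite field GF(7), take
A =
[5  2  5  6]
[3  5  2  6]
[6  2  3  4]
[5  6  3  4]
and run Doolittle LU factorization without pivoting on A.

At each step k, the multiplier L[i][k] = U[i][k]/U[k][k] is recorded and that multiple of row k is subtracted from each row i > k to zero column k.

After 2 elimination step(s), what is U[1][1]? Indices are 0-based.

U[1][1] = 1

Step 1: pivot at (0,0) is 5.
  row1 ← row1 − (2)·row0  ⇒  L[1][0]=2, U row1=(0, 1, 6, 1)
  row2 ← row2 − (4)·row0  ⇒  L[2][0]=4, U row2=(0, 1, 4, 1)
  row3 ← row3 − (1)·row0  ⇒  L[3][0]=1, U row3=(0, 4, 5, 5)
Step 2: pivot at (1,1) is 1.
  row2 ← row2 − (1)·row1  ⇒  L[2][1]=1, U row2=(0, 0, 5, 0)
  row3 ← row3 − (4)·row1  ⇒  L[3][1]=4, U row3=(0, 0, 2, 1)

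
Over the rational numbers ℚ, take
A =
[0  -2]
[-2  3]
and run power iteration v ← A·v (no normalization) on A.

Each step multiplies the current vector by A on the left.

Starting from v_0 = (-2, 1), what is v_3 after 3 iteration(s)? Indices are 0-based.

v_0 = (-2, 1).
v_1 = A·v_0 = (-2, 7).
v_2 = A·v_1 = (-14, 25).
v_3 = A·v_2 = (-50, 103).

v_3 = (-50, 103)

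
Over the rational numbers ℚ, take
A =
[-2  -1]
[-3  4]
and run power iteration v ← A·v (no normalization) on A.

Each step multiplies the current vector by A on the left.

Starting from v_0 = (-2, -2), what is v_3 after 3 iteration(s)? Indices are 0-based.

v_3 = (46, -74)

v_0 = (-2, -2).
v_1 = A·v_0 = (6, -2).
v_2 = A·v_1 = (-10, -26).
v_3 = A·v_2 = (46, -74).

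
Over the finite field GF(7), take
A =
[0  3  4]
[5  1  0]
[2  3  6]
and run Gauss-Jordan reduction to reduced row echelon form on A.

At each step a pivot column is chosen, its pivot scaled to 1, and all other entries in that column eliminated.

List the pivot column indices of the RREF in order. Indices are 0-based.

pivot columns: 0, 1, 2

pivot(0,0): swap R0↔R1
pivot(0,0)=5: scale R0 → (1, 3, 0)
  clear (2,0): R2 −= (2)R0 → (0, 4, 6)
pivot(1,1)=3: scale R1 → (0, 1, 6)
  clear (0,1): R0 −= (3)R1 → (1, 0, 3)
  clear (2,1): R2 −= (4)R1 → (0, 0, 3)
pivot(2,2)=3: scale R2 → (0, 0, 1)
  clear (0,2): R0 −= (3)R2 → (1, 0, 0)
  clear (1,2): R1 −= (6)R2 → (0, 1, 0)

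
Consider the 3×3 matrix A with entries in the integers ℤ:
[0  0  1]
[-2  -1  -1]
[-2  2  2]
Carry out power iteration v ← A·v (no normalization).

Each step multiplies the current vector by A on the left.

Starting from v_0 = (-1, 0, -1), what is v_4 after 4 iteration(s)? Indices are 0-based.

v_0 = (-1, 0, -1).
v_1 = A·v_0 = (-1, 3, 0).
v_2 = A·v_1 = (0, -1, 8).
v_3 = A·v_2 = (8, -7, 14).
v_4 = A·v_3 = (14, -23, -2).

v_4 = (14, -23, -2)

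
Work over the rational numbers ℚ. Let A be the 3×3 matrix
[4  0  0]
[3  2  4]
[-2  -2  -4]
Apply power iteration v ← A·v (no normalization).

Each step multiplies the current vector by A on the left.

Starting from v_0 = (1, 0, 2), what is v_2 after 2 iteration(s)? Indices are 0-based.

v_2 = (16, -6, 10)

v_0 = (1, 0, 2).
v_1 = A·v_0 = (4, 11, -10).
v_2 = A·v_1 = (16, -6, 10).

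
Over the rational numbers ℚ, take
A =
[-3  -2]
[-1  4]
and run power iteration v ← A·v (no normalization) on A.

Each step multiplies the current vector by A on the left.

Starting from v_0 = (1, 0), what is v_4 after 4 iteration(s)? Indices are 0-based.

v_4 = (123, -29)

v_0 = (1, 0).
v_1 = A·v_0 = (-3, -1).
v_2 = A·v_1 = (11, -1).
v_3 = A·v_2 = (-31, -15).
v_4 = A·v_3 = (123, -29).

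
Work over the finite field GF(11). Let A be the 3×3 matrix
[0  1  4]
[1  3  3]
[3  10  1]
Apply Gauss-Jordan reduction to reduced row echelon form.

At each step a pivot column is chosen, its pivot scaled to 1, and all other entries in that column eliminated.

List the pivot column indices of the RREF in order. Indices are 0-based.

pivot columns: 0, 1, 2

step 1: exchange rows 0,1
step 1: normalize row 0 (÷1) = (1, 3, 3)
  row 2: subtract 3×row0 = (0, 1, 3)
step 2: normalize row 1 (÷1) = (0, 1, 4)
  row 0: subtract 3×row1 = (1, 0, 2)
  row 2: subtract 1×row1 = (0, 0, 10)
step 3: normalize row 2 (÷10) = (0, 0, 1)
  row 0: subtract 2×row2 = (1, 0, 0)
  row 1: subtract 4×row2 = (0, 1, 0)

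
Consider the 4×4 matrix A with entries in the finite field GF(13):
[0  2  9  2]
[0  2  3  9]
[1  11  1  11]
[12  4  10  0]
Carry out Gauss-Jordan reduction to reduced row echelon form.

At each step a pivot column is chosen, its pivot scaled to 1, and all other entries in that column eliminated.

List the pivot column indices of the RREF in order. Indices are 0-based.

step 1: exchange rows 0,2
step 1: normalize row 0 (÷1) = (1, 11, 1, 11)
  row 3: subtract 12×row0 = (0, 2, 11, 11)
step 2: normalize row 1 (÷2) = (0, 1, 8, 11)
  row 0: subtract 11×row1 = (1, 0, 4, 7)
  row 2: subtract 2×row1 = (0, 0, 6, 6)
  row 3: subtract 2×row1 = (0, 0, 8, 2)
step 3: normalize row 2 (÷6) = (0, 0, 1, 1)
  row 0: subtract 4×row2 = (1, 0, 0, 3)
  row 1: subtract 8×row2 = (0, 1, 0, 3)
  row 3: subtract 8×row2 = (0, 0, 0, 7)
step 4: normalize row 3 (÷7) = (0, 0, 0, 1)
  row 0: subtract 3×row3 = (1, 0, 0, 0)
  row 1: subtract 3×row3 = (0, 1, 0, 0)
  row 2: subtract 1×row3 = (0, 0, 1, 0)

pivot columns: 0, 1, 2, 3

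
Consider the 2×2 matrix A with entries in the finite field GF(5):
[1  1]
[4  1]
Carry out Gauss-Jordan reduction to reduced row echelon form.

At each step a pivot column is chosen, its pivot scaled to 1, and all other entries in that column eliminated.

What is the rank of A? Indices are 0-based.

step 1: normalize row 0 (÷1) = (1, 1)
  row 1: subtract 4×row0 = (0, 2)
step 2: normalize row 1 (÷2) = (0, 1)
  row 0: subtract 1×row1 = (1, 0)

rank = 2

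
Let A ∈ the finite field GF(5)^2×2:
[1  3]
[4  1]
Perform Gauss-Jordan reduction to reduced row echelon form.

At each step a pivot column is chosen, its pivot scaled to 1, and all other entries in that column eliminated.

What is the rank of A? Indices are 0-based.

step 1: normalize row 0 (÷1) = (1, 3)
  row 1: subtract 4×row0 = (0, 4)
step 2: normalize row 1 (÷4) = (0, 1)
  row 0: subtract 3×row1 = (1, 0)

rank = 2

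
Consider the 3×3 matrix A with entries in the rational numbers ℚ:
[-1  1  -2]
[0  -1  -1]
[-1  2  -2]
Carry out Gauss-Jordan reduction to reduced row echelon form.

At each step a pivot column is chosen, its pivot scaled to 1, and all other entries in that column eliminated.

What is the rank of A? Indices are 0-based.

step 1: normalize row 0 (÷-1) = (1, -1, 2)
  row 2: subtract -1×row0 = (0, 1, 0)
step 2: normalize row 1 (÷-1) = (0, 1, 1)
  row 0: subtract -1×row1 = (1, 0, 3)
  row 2: subtract 1×row1 = (0, 0, -1)
step 3: normalize row 2 (÷-1) = (0, 0, 1)
  row 0: subtract 3×row2 = (1, 0, 0)
  row 1: subtract 1×row2 = (0, 1, 0)

rank = 3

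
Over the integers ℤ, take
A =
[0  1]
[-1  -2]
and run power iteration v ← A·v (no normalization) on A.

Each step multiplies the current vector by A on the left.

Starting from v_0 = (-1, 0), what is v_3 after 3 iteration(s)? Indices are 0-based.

v_3 = (-2, 3)

v_0 = (-1, 0).
v_1 = A·v_0 = (0, 1).
v_2 = A·v_1 = (1, -2).
v_3 = A·v_2 = (-2, 3).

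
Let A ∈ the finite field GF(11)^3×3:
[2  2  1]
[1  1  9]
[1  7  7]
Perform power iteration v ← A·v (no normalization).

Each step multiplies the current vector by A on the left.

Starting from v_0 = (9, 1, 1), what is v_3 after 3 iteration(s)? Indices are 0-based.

v_0 = (9, 1, 1).
v_1 = A·v_0 = (10, 8, 1).
v_2 = A·v_1 = (4, 5, 7).
v_3 = A·v_2 = (3, 6, 0).

v_3 = (3, 6, 0)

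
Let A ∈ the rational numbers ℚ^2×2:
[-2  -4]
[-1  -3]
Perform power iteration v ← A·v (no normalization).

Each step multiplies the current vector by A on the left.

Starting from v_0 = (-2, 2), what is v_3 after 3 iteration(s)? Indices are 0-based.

v_0 = (-2, 2).
v_1 = A·v_0 = (-4, -4).
v_2 = A·v_1 = (24, 16).
v_3 = A·v_2 = (-112, -72).

v_3 = (-112, -72)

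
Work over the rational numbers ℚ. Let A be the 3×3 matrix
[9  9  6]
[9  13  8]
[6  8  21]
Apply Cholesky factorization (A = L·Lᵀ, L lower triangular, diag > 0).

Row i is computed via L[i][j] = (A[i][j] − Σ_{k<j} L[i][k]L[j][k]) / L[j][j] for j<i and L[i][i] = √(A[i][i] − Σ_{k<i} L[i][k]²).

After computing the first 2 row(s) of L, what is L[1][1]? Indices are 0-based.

L[1][1] = 2

Step 1: L[0][0] = √(9) = 3.
  L[1][0] = (9) / L[0][0] = 3.
Step 2: L[1][1] = √(4) = 2.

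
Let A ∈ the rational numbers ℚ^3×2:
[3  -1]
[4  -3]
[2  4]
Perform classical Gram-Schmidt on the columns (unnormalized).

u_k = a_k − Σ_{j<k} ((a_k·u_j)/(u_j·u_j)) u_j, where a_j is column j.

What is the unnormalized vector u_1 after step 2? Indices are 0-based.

u_1 = (-8/29, -59/29, 130/29)

Step 1: u_0 = a_0 = (3, 4, 2).
Step 2: u_1 = a_1 − (-7/29)·u_0 = (-8/29, -59/29, 130/29).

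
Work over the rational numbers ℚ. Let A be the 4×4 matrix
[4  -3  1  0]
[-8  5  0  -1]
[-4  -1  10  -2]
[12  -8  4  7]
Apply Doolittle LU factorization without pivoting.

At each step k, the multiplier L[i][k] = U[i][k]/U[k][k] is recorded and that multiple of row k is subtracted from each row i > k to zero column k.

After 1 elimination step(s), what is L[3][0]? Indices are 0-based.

[col 0] pivot 4
  R1 -= -2*R0 → (0, -1, 2, -1)  (L[1][0] := -2)
  R2 -= -1*R0 → (0, -4, 11, -2)  (L[2][0] := -1)
  R3 -= 3*R0 → (0, 1, 1, 7)  (L[3][0] := 3)

L[3][0] = 3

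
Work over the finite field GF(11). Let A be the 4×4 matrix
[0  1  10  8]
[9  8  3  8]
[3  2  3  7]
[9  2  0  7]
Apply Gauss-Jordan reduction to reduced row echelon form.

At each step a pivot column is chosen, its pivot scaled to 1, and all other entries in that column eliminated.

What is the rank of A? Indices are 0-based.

pivot(0,0): swap R0↔R1
pivot(0,0)=9: scale R0 → (1, 7, 4, 7)
  clear (2,0): R2 −= (3)R0 → (0, 3, 2, 8)
  clear (3,0): R3 −= (9)R0 → (0, 5, 8, 10)
pivot(1,1)=1: scale R1 → (0, 1, 10, 8)
  clear (0,1): R0 −= (7)R1 → (1, 0, 0, 6)
  clear (2,1): R2 −= (3)R1 → (0, 0, 5, 6)
  clear (3,1): R3 −= (5)R1 → (0, 0, 2, 3)
pivot(2,2)=5: scale R2 → (0, 0, 1, 10)
  clear (1,2): R1 −= (10)R2 → (0, 1, 0, 7)
  clear (3,2): R3 −= (2)R2 → (0, 0, 0, 5)
pivot(3,3)=5: scale R3 → (0, 0, 0, 1)
  clear (0,3): R0 −= (6)R3 → (1, 0, 0, 0)
  clear (1,3): R1 −= (7)R3 → (0, 1, 0, 0)
  clear (2,3): R2 −= (10)R3 → (0, 0, 1, 0)

rank = 4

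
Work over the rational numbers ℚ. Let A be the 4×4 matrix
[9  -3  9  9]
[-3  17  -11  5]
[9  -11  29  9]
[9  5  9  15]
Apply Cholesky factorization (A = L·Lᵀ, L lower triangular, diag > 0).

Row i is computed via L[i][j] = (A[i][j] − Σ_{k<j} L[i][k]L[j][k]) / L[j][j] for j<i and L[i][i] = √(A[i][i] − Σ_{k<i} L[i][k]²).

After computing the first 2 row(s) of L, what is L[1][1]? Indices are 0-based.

Step 1: L[0][0] = √(9) = 3.
  L[1][0] = (-3) / L[0][0] = -1.
Step 2: L[1][1] = √(16) = 4.

L[1][1] = 4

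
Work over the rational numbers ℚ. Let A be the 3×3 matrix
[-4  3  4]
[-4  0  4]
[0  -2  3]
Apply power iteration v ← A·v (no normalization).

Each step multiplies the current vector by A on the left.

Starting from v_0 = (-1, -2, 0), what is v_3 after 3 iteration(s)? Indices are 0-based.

v_3 = (-56, -128, -36)

v_0 = (-1, -2, 0).
v_1 = A·v_0 = (-2, 4, 4).
v_2 = A·v_1 = (36, 24, 4).
v_3 = A·v_2 = (-56, -128, -36).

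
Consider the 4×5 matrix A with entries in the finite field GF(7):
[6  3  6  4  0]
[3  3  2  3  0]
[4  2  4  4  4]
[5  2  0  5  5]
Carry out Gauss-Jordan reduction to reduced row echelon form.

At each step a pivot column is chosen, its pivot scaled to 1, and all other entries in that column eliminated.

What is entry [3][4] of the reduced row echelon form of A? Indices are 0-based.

M[3][4] = 3

pivot(0,0)=6: scale R0 → (1, 4, 1, 3, 0)
  clear (1,0): R1 −= (3)R0 → (0, 5, 6, 1, 0)
  clear (2,0): R2 −= (4)R0 → (0, 0, 0, 6, 4)
  clear (3,0): R3 −= (5)R0 → (0, 3, 2, 4, 5)
pivot(1,1)=5: scale R1 → (0, 1, 4, 3, 0)
  clear (0,1): R0 −= (4)R1 → (1, 0, 6, 5, 0)
  clear (3,1): R3 −= (3)R1 → (0, 0, 4, 2, 5)
pivot(2,2): swap R2↔R3
pivot(2,2)=4: scale R2 → (0, 0, 1, 4, 3)
  clear (0,2): R0 −= (6)R2 → (1, 0, 0, 2, 3)
  clear (1,2): R1 −= (4)R2 → (0, 1, 0, 1, 2)
pivot(3,3)=6: scale R3 → (0, 0, 0, 1, 3)
  clear (0,3): R0 −= (2)R3 → (1, 0, 0, 0, 4)
  clear (1,3): R1 −= (1)R3 → (0, 1, 0, 0, 6)
  clear (2,3): R2 −= (4)R3 → (0, 0, 1, 0, 5)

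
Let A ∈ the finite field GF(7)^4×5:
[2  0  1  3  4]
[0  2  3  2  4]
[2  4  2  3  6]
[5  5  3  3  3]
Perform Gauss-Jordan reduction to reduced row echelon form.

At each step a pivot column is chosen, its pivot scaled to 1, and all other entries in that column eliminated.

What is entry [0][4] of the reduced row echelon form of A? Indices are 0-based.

[1] R0 /= 2  ⇒  (1, 0, 4, 5, 2)
     R2 -= 2·R0  ⇒  (0, 4, 1, 0, 2)
     R3 -= 5·R0  ⇒  (0, 5, 4, 6, 0)
[2] R1 /= 2  ⇒  (0, 1, 5, 1, 2)
     R2 -= 4·R1  ⇒  (0, 0, 2, 3, 1)
     R3 -= 5·R1  ⇒  (0, 0, 0, 1, 4)
[3] R2 /= 2  ⇒  (0, 0, 1, 5, 4)
     R0 -= 4·R2  ⇒  (1, 0, 0, 6, 0)
     R1 -= 5·R2  ⇒  (0, 1, 0, 4, 3)
[4] R3 /= 1  ⇒  (0, 0, 0, 1, 4)
     R0 -= 6·R3  ⇒  (1, 0, 0, 0, 4)
     R1 -= 4·R3  ⇒  (0, 1, 0, 0, 1)
     R2 -= 5·R3  ⇒  (0, 0, 1, 0, 5)

M[0][4] = 4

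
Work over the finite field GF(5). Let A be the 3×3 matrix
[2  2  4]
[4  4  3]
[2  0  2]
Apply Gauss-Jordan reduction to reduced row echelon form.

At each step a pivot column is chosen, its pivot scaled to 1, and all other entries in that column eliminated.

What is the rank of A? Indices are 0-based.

rank = 2

pivot(0,0)=2: scale R0 → (1, 1, 2)
  clear (1,0): R1 −= (4)R0 → (0, 0, 0)
  clear (2,0): R2 −= (2)R0 → (0, 3, 3)
pivot(1,1): swap R1↔R2
pivot(1,1)=3: scale R1 → (0, 1, 1)
  clear (0,1): R0 −= (1)R1 → (1, 0, 1)
col 2: no nonzero at/below row 2; advance.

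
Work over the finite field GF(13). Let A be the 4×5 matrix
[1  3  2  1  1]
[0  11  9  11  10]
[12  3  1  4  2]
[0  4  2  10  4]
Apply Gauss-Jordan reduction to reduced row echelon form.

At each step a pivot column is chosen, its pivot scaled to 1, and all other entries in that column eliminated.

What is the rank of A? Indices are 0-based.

rank = 4

[1] R0 /= 1  ⇒  (1, 3, 2, 1, 1)
     R2 -= 12·R0  ⇒  (0, 6, 3, 5, 3)
[2] R1 /= 11  ⇒  (0, 1, 2, 1, 8)
     R0 -= 3·R1  ⇒  (1, 0, 9, 11, 3)
     R2 -= 6·R1  ⇒  (0, 0, 4, 12, 7)
     R3 -= 4·R1  ⇒  (0, 0, 7, 6, 11)
[3] R2 /= 4  ⇒  (0, 0, 1, 3, 5)
     R0 -= 9·R2  ⇒  (1, 0, 0, 10, 10)
     R1 -= 2·R2  ⇒  (0, 1, 0, 8, 11)
     R3 -= 7·R2  ⇒  (0, 0, 0, 11, 2)
[4] R3 /= 11  ⇒  (0, 0, 0, 1, 12)
     R0 -= 10·R3  ⇒  (1, 0, 0, 0, 7)
     R1 -= 8·R3  ⇒  (0, 1, 0, 0, 6)
     R2 -= 3·R3  ⇒  (0, 0, 1, 0, 8)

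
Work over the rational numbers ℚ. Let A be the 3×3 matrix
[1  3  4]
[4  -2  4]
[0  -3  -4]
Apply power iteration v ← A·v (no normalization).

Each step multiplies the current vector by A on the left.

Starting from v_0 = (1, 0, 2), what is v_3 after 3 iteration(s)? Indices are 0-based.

v_3 = (-63, 76, 76)

v_0 = (1, 0, 2).
v_1 = A·v_0 = (9, 12, -8).
v_2 = A·v_1 = (13, -20, -4).
v_3 = A·v_2 = (-63, 76, 76).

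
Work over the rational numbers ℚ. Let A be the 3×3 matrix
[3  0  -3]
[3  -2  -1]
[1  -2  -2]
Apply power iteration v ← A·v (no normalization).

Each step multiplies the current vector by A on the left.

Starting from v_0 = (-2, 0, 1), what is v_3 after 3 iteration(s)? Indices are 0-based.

v_0 = (-2, 0, 1).
v_1 = A·v_0 = (-9, -7, -4).
v_2 = A·v_1 = (-15, -9, 13).
v_3 = A·v_2 = (-84, -40, -23).

v_3 = (-84, -40, -23)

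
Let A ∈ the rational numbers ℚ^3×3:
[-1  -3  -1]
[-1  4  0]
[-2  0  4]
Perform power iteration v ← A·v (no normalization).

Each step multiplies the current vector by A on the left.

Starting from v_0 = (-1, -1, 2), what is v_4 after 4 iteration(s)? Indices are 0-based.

v_4 = (0, -221, 582)

v_0 = (-1, -1, 2).
v_1 = A·v_0 = (2, -3, 10).
v_2 = A·v_1 = (-3, -14, 36).
v_3 = A·v_2 = (9, -53, 150).
v_4 = A·v_3 = (0, -221, 582).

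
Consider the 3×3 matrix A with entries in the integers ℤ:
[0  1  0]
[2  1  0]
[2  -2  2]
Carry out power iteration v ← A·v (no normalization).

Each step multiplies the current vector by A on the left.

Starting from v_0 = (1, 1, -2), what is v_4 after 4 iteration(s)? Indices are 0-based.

v_4 = (11, 21, -68)

v_0 = (1, 1, -2).
v_1 = A·v_0 = (1, 3, -4).
v_2 = A·v_1 = (3, 5, -12).
v_3 = A·v_2 = (5, 11, -28).
v_4 = A·v_3 = (11, 21, -68).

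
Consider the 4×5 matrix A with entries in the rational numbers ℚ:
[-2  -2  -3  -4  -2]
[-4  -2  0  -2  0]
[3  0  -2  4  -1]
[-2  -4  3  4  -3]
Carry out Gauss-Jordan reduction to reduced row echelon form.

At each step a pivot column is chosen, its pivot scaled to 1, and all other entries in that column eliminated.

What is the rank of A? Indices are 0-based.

rank = 4

[1] R0 /= -2  ⇒  (1, 1, 3/2, 2, 1)
     R1 -= -4·R0  ⇒  (0, 2, 6, 6, 4)
     R2 -= 3·R0  ⇒  (0, -3, -13/2, -2, -4)
     R3 -= -2·R0  ⇒  (0, -2, 6, 8, -1)
[2] R1 /= 2  ⇒  (0, 1, 3, 3, 2)
     R0 -= 1·R1  ⇒  (1, 0, -3/2, -1, -1)
     R2 -= -3·R1  ⇒  (0, 0, 5/2, 7, 2)
     R3 -= -2·R1  ⇒  (0, 0, 12, 14, 3)
[3] R2 /= 5/2  ⇒  (0, 0, 1, 14/5, 4/5)
     R0 -= -3/2·R2  ⇒  (1, 0, 0, 16/5, 1/5)
     R1 -= 3·R2  ⇒  (0, 1, 0, -27/5, -2/5)
     R3 -= 12·R2  ⇒  (0, 0, 0, -98/5, -33/5)
[4] R3 /= -98/5  ⇒  (0, 0, 0, 1, 33/98)
     R0 -= 16/5·R3  ⇒  (1, 0, 0, 0, -43/49)
     R1 -= -27/5·R3  ⇒  (0, 1, 0, 0, 139/98)
     R2 -= 14/5·R3  ⇒  (0, 0, 1, 0, -1/7)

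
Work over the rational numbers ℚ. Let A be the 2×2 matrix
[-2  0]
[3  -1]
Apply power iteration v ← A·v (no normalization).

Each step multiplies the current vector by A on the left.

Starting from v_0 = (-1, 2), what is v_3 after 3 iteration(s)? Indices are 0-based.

v_3 = (8, -23)

v_0 = (-1, 2).
v_1 = A·v_0 = (2, -5).
v_2 = A·v_1 = (-4, 11).
v_3 = A·v_2 = (8, -23).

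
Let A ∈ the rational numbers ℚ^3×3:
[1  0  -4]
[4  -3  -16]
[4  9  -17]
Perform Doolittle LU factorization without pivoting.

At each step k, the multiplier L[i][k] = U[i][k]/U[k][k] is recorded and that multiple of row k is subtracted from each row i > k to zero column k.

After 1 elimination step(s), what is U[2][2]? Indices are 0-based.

U[2][2] = -1

k=0: U[0][0]=1
  eliminate (1,0): mult=4, new row 1: (0, -3, 0); set L[1][0]=4
  eliminate (2,0): mult=4, new row 2: (0, 9, -1); set L[2][0]=4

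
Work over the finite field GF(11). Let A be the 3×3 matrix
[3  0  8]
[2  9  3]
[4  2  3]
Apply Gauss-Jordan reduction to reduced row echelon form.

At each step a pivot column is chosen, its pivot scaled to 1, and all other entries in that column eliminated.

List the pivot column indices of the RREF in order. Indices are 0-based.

pivot columns: 0, 1, 2

[1] R0 /= 3  ⇒  (1, 0, 10)
     R1 -= 2·R0  ⇒  (0, 9, 5)
     R2 -= 4·R0  ⇒  (0, 2, 7)
[2] R1 /= 9  ⇒  (0, 1, 3)
     R2 -= 2·R1  ⇒  (0, 0, 1)
[3] R2 /= 1  ⇒  (0, 0, 1)
     R0 -= 10·R2  ⇒  (1, 0, 0)
     R1 -= 3·R2  ⇒  (0, 1, 0)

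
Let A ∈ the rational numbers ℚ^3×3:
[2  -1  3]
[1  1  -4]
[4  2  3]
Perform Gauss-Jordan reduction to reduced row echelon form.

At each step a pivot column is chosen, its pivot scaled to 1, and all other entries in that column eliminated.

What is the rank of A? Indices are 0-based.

rank = 3

pivot(0,0)=2: scale R0 → (1, -1/2, 3/2)
  clear (1,0): R1 −= (1)R0 → (0, 3/2, -11/2)
  clear (2,0): R2 −= (4)R0 → (0, 4, -3)
pivot(1,1)=3/2: scale R1 → (0, 1, -11/3)
  clear (0,1): R0 −= (-1/2)R1 → (1, 0, -1/3)
  clear (2,1): R2 −= (4)R1 → (0, 0, 35/3)
pivot(2,2)=35/3: scale R2 → (0, 0, 1)
  clear (0,2): R0 −= (-1/3)R2 → (1, 0, 0)
  clear (1,2): R1 −= (-11/3)R2 → (0, 1, 0)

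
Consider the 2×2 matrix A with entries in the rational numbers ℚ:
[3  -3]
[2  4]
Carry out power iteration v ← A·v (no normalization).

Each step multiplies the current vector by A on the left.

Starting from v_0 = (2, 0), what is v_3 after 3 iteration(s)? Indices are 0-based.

v_3 = (-66, 124)

v_0 = (2, 0).
v_1 = A·v_0 = (6, 4).
v_2 = A·v_1 = (6, 28).
v_3 = A·v_2 = (-66, 124).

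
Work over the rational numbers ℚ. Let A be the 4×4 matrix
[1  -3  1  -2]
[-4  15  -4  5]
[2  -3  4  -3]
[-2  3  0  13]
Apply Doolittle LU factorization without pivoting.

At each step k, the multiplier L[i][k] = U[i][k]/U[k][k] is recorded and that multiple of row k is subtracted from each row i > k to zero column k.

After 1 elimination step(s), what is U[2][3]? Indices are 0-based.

U[2][3] = 1

[col 0] pivot 1
  R1 -= -4*R0 → (0, 3, 0, -3)  (L[1][0] := -4)
  R2 -= 2*R0 → (0, 3, 2, 1)  (L[2][0] := 2)
  R3 -= -2*R0 → (0, -3, 2, 9)  (L[3][0] := -2)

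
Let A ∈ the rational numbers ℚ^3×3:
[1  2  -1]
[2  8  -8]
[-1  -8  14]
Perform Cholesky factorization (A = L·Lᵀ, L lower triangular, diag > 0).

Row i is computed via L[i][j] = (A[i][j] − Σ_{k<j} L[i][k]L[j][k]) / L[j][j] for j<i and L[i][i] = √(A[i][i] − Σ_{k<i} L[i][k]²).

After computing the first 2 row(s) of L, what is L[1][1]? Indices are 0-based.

L[1][1] = 2

Step 1: L[0][0] = √(1) = 1.
  L[1][0] = (2) / L[0][0] = 2.
Step 2: L[1][1] = √(4) = 2.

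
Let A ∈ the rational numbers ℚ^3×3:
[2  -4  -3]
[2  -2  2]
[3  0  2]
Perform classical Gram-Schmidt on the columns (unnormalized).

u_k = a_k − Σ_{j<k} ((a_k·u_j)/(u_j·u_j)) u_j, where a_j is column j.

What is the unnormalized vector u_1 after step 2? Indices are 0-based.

u_1 = (-44/17, -10/17, 36/17)

Step 1: u_0 = a_0 = (2, 2, 3).
Step 2: u_1 = a_1 − (-12/17)·u_0 = (-44/17, -10/17, 36/17).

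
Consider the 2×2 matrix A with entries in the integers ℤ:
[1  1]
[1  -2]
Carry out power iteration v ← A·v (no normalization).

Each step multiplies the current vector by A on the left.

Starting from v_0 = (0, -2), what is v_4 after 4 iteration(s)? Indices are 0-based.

v_0 = (0, -2).
v_1 = A·v_0 = (-2, 4).
v_2 = A·v_1 = (2, -10).
v_3 = A·v_2 = (-8, 22).
v_4 = A·v_3 = (14, -52).

v_4 = (14, -52)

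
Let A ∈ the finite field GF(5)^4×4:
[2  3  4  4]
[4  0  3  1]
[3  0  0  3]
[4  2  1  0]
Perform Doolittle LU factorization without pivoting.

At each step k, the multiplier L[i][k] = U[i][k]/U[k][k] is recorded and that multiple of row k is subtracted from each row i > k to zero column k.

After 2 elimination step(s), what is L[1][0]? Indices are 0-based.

L[1][0] = 2

k=0: U[0][0]=2
  eliminate (1,0): mult=2, new row 1: (0, 4, 0, 3); set L[1][0]=2
  eliminate (2,0): mult=4, new row 2: (0, 3, 4, 2); set L[2][0]=4
  eliminate (3,0): mult=2, new row 3: (0, 1, 3, 2); set L[3][0]=2
k=1: U[1][1]=4
  eliminate (2,1): mult=2, new row 2: (0, 0, 4, 1); set L[2][1]=2
  eliminate (3,1): mult=4, new row 3: (0, 0, 3, 0); set L[3][1]=4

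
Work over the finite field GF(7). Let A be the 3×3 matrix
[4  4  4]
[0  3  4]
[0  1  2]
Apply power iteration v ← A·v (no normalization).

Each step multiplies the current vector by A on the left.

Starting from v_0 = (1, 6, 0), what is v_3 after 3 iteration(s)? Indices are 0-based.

v_0 = (1, 6, 0).
v_1 = A·v_0 = (0, 4, 6).
v_2 = A·v_1 = (5, 1, 2).
v_3 = A·v_2 = (4, 4, 5).

v_3 = (4, 4, 5)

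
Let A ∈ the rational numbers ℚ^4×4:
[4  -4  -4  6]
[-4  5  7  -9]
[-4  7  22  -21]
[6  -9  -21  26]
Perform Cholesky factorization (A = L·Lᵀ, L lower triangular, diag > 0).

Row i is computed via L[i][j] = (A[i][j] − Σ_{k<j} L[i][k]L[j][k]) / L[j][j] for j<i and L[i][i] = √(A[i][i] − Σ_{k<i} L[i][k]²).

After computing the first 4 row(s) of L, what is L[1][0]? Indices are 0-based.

L[1][0] = -2

Step 1: L[0][0] = √(4) = 2.
  L[1][0] = (-4) / L[0][0] = -2.
Step 2: L[1][1] = √(1) = 1.
  L[2][0] = (-4) / L[0][0] = -2.
  L[2][1] = (3) / L[1][1] = 3.
Step 3: L[2][2] = √(9) = 3.
  L[3][0] = (6) / L[0][0] = 3.
  L[3][1] = (-3) / L[1][1] = -3.
  L[3][2] = (-6) / L[2][2] = -2.
Step 4: L[3][3] = √(4) = 2.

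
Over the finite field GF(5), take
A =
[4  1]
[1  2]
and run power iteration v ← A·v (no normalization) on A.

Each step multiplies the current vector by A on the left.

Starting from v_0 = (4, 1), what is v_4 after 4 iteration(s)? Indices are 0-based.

v_0 = (4, 1).
v_1 = A·v_0 = (2, 1).
v_2 = A·v_1 = (4, 4).
v_3 = A·v_2 = (0, 2).
v_4 = A·v_3 = (2, 4).

v_4 = (2, 4)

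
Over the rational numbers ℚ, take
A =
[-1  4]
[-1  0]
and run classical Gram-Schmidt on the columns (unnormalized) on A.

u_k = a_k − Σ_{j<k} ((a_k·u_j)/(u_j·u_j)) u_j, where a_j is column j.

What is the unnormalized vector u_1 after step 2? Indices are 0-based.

Step 1: u_0 = a_0 = (-1, -1).
Step 2: u_1 = a_1 − (-2)·u_0 = (2, -2).

u_1 = (2, -2)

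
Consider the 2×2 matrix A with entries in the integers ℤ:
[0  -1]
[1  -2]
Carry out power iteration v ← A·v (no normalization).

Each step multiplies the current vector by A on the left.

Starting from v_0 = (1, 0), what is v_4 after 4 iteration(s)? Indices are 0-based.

v_0 = (1, 0).
v_1 = A·v_0 = (0, 1).
v_2 = A·v_1 = (-1, -2).
v_3 = A·v_2 = (2, 3).
v_4 = A·v_3 = (-3, -4).

v_4 = (-3, -4)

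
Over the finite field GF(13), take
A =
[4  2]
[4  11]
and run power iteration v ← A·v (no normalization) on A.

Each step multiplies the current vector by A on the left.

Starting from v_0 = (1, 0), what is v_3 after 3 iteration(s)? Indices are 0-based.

v_3 = (8, 2)

v_0 = (1, 0).
v_1 = A·v_0 = (4, 4).
v_2 = A·v_1 = (11, 8).
v_3 = A·v_2 = (8, 2).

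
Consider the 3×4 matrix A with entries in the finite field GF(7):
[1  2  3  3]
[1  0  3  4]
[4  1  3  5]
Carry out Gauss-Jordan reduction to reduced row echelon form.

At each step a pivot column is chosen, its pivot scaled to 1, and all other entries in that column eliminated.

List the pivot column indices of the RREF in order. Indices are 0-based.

step 1: normalize row 0 (÷1) = (1, 2, 3, 3)
  row 1: subtract 1×row0 = (0, 5, 0, 1)
  row 2: subtract 4×row0 = (0, 0, 5, 0)
step 2: normalize row 1 (÷5) = (0, 1, 0, 3)
  row 0: subtract 2×row1 = (1, 0, 3, 4)
step 3: normalize row 2 (÷5) = (0, 0, 1, 0)
  row 0: subtract 3×row2 = (1, 0, 0, 4)

pivot columns: 0, 1, 2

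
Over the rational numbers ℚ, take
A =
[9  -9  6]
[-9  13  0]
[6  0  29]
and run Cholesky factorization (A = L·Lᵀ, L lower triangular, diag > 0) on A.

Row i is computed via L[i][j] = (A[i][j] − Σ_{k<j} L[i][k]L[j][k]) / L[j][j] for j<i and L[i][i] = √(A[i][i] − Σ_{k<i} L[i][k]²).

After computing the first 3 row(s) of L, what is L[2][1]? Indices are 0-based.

Step 1: L[0][0] = √(9) = 3.
  L[1][0] = (-9) / L[0][0] = -3.
Step 2: L[1][1] = √(4) = 2.
  L[2][0] = (6) / L[0][0] = 2.
  L[2][1] = (6) / L[1][1] = 3.
Step 3: L[2][2] = √(16) = 4.

L[2][1] = 3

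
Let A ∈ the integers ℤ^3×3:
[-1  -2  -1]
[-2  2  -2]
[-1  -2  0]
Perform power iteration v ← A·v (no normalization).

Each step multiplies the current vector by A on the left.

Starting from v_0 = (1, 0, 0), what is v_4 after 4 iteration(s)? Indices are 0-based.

v_0 = (1, 0, 0).
v_1 = A·v_0 = (-1, -2, -1).
v_2 = A·v_1 = (6, 0, 5).
v_3 = A·v_2 = (-11, -22, -6).
v_4 = A·v_3 = (61, -10, 55).

v_4 = (61, -10, 55)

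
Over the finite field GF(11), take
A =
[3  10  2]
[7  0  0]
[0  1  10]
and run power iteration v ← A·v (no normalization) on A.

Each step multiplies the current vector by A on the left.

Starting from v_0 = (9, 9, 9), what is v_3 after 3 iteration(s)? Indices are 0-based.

v_0 = (9, 9, 9).
v_1 = A·v_0 = (3, 8, 0).
v_2 = A·v_1 = (1, 10, 8).
v_3 = A·v_2 = (9, 7, 2).

v_3 = (9, 7, 2)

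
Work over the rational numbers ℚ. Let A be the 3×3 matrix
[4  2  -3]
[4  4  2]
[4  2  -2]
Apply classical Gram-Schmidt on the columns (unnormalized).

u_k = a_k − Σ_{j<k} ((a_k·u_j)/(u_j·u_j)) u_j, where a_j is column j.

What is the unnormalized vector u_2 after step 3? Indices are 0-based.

u_2 = (-1/2, 0, 1/2)

Step 1: u_0 = a_0 = (4, 4, 4).
Step 2: u_1 = a_1 − (2/3)·u_0 = (-2/3, 4/3, -2/3).
Step 3: u_2 = a_2 − (-1/4)·u_0 − (9/4)·u_1 = (-1/2, 0, 1/2).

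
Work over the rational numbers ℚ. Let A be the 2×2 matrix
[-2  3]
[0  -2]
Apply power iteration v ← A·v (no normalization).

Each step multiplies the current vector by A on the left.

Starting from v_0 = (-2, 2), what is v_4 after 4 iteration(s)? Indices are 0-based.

v_0 = (-2, 2).
v_1 = A·v_0 = (10, -4).
v_2 = A·v_1 = (-32, 8).
v_3 = A·v_2 = (88, -16).
v_4 = A·v_3 = (-224, 32).

v_4 = (-224, 32)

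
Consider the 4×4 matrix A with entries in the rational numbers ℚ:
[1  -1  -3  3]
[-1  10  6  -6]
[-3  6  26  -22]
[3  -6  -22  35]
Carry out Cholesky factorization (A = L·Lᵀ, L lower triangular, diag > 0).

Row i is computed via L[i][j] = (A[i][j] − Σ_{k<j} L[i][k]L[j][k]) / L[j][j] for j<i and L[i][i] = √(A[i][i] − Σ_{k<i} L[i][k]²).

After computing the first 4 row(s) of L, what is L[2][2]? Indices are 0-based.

L[2][2] = 4

Step 1: L[0][0] = √(1) = 1.
  L[1][0] = (-1) / L[0][0] = -1.
Step 2: L[1][1] = √(9) = 3.
  L[2][0] = (-3) / L[0][0] = -3.
  L[2][1] = (3) / L[1][1] = 1.
Step 3: L[2][2] = √(16) = 4.
  L[3][0] = (3) / L[0][0] = 3.
  L[3][1] = (-3) / L[1][1] = -1.
  L[3][2] = (-12) / L[2][2] = -3.
Step 4: L[3][3] = √(16) = 4.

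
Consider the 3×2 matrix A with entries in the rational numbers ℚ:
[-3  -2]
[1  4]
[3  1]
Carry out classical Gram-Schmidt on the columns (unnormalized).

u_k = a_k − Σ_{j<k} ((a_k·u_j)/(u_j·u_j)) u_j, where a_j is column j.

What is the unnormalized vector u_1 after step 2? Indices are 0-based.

Step 1: u_0 = a_0 = (-3, 1, 3).
Step 2: u_1 = a_1 − (13/19)·u_0 = (1/19, 63/19, -20/19).

u_1 = (1/19, 63/19, -20/19)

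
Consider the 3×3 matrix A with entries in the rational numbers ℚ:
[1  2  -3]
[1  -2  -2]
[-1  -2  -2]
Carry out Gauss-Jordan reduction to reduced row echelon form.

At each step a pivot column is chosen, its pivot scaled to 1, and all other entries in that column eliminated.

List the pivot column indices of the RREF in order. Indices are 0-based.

step 1: normalize row 0 (÷1) = (1, 2, -3)
  row 1: subtract 1×row0 = (0, -4, 1)
  row 2: subtract -1×row0 = (0, 0, -5)
step 2: normalize row 1 (÷-4) = (0, 1, -1/4)
  row 0: subtract 2×row1 = (1, 0, -5/2)
step 3: normalize row 2 (÷-5) = (0, 0, 1)
  row 0: subtract -5/2×row2 = (1, 0, 0)
  row 1: subtract -1/4×row2 = (0, 1, 0)

pivot columns: 0, 1, 2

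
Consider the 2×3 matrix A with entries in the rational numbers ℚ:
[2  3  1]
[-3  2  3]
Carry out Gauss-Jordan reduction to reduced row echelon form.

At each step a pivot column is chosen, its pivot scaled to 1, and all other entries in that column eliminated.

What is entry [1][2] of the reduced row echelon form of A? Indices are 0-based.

M[1][2] = 9/13

[1] R0 /= 2  ⇒  (1, 3/2, 1/2)
     R1 -= -3·R0  ⇒  (0, 13/2, 9/2)
[2] R1 /= 13/2  ⇒  (0, 1, 9/13)
     R0 -= 3/2·R1  ⇒  (1, 0, -7/13)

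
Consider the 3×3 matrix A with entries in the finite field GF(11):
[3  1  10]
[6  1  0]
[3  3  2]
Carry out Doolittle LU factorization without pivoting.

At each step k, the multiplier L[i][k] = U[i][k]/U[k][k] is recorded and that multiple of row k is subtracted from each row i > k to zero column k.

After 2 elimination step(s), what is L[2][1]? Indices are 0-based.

L[2][1] = 9

k=0: U[0][0]=3
  eliminate (1,0): mult=2, new row 1: (0, 10, 2); set L[1][0]=2
  eliminate (2,0): mult=1, new row 2: (0, 2, 3); set L[2][0]=1
k=1: U[1][1]=10
  eliminate (2,1): mult=9, new row 2: (0, 0, 7); set L[2][1]=9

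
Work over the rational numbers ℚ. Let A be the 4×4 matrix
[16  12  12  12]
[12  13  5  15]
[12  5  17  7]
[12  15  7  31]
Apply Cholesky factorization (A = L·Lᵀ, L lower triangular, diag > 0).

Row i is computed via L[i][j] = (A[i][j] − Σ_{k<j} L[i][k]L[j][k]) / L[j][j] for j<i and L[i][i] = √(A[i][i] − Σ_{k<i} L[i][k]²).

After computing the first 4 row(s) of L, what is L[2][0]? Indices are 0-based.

Step 1: L[0][0] = √(16) = 4.
  L[1][0] = (12) / L[0][0] = 3.
Step 2: L[1][1] = √(4) = 2.
  L[2][0] = (12) / L[0][0] = 3.
  L[2][1] = (-4) / L[1][1] = -2.
Step 3: L[2][2] = √(4) = 2.
  L[3][0] = (12) / L[0][0] = 3.
  L[3][1] = (6) / L[1][1] = 3.
  L[3][2] = (4) / L[2][2] = 2.
Step 4: L[3][3] = √(9) = 3.

L[2][0] = 3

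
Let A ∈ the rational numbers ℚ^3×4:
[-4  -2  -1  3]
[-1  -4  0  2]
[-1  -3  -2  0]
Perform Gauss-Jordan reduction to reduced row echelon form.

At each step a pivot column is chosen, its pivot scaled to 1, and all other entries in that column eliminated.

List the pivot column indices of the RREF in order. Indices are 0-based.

pivot columns: 0, 1, 2

[1] R0 /= -4  ⇒  (1, 1/2, 1/4, -3/4)
     R1 -= -1·R0  ⇒  (0, -7/2, 1/4, 5/4)
     R2 -= -1·R0  ⇒  (0, -5/2, -7/4, -3/4)
[2] R1 /= -7/2  ⇒  (0, 1, -1/14, -5/14)
     R0 -= 1/2·R1  ⇒  (1, 0, 2/7, -4/7)
     R2 -= -5/2·R1  ⇒  (0, 0, -27/14, -23/14)
[3] R2 /= -27/14  ⇒  (0, 0, 1, 23/27)
     R0 -= 2/7·R2  ⇒  (1, 0, 0, -22/27)
     R1 -= -1/14·R2  ⇒  (0, 1, 0, -8/27)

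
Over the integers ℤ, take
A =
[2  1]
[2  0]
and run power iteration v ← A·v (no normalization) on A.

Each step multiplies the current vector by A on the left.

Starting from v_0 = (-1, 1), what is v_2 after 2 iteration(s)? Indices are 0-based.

v_2 = (-4, -2)

v_0 = (-1, 1).
v_1 = A·v_0 = (-1, -2).
v_2 = A·v_1 = (-4, -2).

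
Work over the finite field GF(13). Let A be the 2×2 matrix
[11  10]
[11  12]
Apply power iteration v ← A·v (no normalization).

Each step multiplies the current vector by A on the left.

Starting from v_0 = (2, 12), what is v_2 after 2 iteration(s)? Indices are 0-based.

v_2 = (11, 5)

v_0 = (2, 12).
v_1 = A·v_0 = (12, 10).
v_2 = A·v_1 = (11, 5).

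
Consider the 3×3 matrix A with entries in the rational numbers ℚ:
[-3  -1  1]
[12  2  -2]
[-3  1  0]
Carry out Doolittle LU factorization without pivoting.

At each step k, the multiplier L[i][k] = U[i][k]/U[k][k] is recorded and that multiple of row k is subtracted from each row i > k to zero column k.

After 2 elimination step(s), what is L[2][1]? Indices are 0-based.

k=0: U[0][0]=-3
  eliminate (1,0): mult=-4, new row 1: (0, -2, 2); set L[1][0]=-4
  eliminate (2,0): mult=1, new row 2: (0, 2, -1); set L[2][0]=1
k=1: U[1][1]=-2
  eliminate (2,1): mult=-1, new row 2: (0, 0, 1); set L[2][1]=-1

L[2][1] = -1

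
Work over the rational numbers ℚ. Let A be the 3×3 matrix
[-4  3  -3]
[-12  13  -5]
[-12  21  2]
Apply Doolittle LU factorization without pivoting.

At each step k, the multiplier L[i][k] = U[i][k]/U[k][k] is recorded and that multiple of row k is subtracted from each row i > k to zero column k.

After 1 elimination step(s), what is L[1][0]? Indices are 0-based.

L[1][0] = 3

Step 1: pivot at (0,0) is -4.
  row1 ← row1 − (3)·row0  ⇒  L[1][0]=3, U row1=(0, 4, 4)
  row2 ← row2 − (3)·row0  ⇒  L[2][0]=3, U row2=(0, 12, 11)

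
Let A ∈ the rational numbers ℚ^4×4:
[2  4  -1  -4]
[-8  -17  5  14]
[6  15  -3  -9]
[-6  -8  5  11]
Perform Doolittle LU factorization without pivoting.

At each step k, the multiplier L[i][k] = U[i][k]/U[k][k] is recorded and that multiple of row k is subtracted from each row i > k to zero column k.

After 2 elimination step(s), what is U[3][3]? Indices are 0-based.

[col 0] pivot 2
  R1 -= -4*R0 → (0, -1, 1, -2)  (L[1][0] := -4)
  R2 -= 3*R0 → (0, 3, 0, 3)  (L[2][0] := 3)
  R3 -= -3*R0 → (0, 4, 2, -1)  (L[3][0] := -3)
[col 1] pivot -1
  R2 -= -3*R1 → (0, 0, 3, -3)  (L[2][1] := -3)
  R3 -= -4*R1 → (0, 0, 6, -9)  (L[3][1] := -4)

U[3][3] = -9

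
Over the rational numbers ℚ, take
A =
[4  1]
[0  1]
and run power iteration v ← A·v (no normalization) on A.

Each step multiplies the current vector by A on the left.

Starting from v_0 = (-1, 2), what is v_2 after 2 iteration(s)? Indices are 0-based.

v_0 = (-1, 2).
v_1 = A·v_0 = (-2, 2).
v_2 = A·v_1 = (-6, 2).

v_2 = (-6, 2)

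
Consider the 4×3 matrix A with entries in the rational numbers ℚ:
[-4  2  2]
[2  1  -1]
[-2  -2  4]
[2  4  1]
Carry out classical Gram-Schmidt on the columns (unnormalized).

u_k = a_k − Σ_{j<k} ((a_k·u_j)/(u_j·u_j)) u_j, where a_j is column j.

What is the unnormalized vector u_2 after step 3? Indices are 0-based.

Step 1: u_0 = a_0 = (-4, 2, -2, 2).
Step 2: u_1 = a_1 − (3/14)·u_0 = (20/7, 4/7, -11/7, 25/7).
Step 3: u_2 = a_2 − (-4/7)·u_0 − (17/166)·u_1 = (-48/83, 7/83, 501/166, 295/166).

u_2 = (-48/83, 7/83, 501/166, 295/166)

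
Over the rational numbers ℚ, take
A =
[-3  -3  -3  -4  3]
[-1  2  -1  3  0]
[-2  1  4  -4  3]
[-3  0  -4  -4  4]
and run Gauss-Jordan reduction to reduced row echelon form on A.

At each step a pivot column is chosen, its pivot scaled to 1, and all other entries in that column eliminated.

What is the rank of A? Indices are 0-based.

rank = 4

step 1: normalize row 0 (÷-3) = (1, 1, 1, 4/3, -1)
  row 1: subtract -1×row0 = (0, 3, 0, 13/3, -1)
  row 2: subtract -2×row0 = (0, 3, 6, -4/3, 1)
  row 3: subtract -3×row0 = (0, 3, -1, 0, 1)
step 2: normalize row 1 (÷3) = (0, 1, 0, 13/9, -1/3)
  row 0: subtract 1×row1 = (1, 0, 1, -1/9, -2/3)
  row 2: subtract 3×row1 = (0, 0, 6, -17/3, 2)
  row 3: subtract 3×row1 = (0, 0, -1, -13/3, 2)
step 3: normalize row 2 (÷6) = (0, 0, 1, -17/18, 1/3)
  row 0: subtract 1×row2 = (1, 0, 0, 5/6, -1)
  row 3: subtract -1×row2 = (0, 0, 0, -95/18, 7/3)
step 4: normalize row 3 (÷-95/18) = (0, 0, 0, 1, -42/95)
  row 0: subtract 5/6×row3 = (1, 0, 0, 0, -12/19)
  row 1: subtract 13/9×row3 = (0, 1, 0, 0, 29/95)
  row 2: subtract -17/18×row3 = (0, 0, 1, 0, -8/95)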